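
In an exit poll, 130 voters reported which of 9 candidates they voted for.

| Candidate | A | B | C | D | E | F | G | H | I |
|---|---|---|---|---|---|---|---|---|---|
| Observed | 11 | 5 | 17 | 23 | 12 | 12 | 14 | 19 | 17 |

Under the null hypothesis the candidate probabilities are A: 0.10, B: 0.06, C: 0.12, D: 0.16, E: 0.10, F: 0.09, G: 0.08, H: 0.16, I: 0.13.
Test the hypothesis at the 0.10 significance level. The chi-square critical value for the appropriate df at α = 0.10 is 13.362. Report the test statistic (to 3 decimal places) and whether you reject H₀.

Expected counts E_i = n·p_i: 130×0.10 = 13, 130×0.06 = 7.8, 130×0.12 = 15.6, 130×0.16 = 20.8, 130×0.10 = 13, 130×0.09 = 11.7, 130×0.08 = 10.4, 130×0.16 = 20.8, 130×0.13 = 16.9.
χ² = (11−13)²/13 + (5−7.8)²/7.8 + (17−15.6)²/15.6 + (23−20.8)²/20.8 + (12−13)²/13 + (12−11.7)²/11.7 + (14−10.4)²/10.4 + (19−20.8)²/20.8 + (17−16.9)²/16.9
   = 0.3077 + 1.0051 + 0.1256 + 0.2327 + 0.0769 + 0.0077 + 1.2462 + 0.1558 + 0.0006
Sum = 3.158
df = 8. Since 3.158 < 13.362, we do not reject H₀.

3.158; do not reject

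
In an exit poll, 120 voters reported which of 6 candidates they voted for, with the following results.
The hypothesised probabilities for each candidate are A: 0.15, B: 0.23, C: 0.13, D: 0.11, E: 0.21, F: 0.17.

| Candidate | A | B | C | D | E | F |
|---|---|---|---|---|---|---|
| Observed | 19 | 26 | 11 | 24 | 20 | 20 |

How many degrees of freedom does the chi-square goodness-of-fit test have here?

There are k = 6 categories and no parameters were estimated from the data, so df = 6 − 1 = 5.

5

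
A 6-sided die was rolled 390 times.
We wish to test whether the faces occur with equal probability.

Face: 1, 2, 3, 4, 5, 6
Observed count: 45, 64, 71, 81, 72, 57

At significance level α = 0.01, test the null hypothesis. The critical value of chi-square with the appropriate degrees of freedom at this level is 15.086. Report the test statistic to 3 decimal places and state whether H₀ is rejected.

12.400; do not reject

Expected count for each of the 6 categories: 390/6 = 65.
cat         O        E   (O−E)²/E
1          45       65     6.1538
2          64       65     0.0154
3          71       65     0.5538
4          81       65     3.9385
5          72       65     0.7538
6          57       65     0.9846
Sum = 12.400
df = 5. Since 12.400 < 15.086, we do not reject H₀.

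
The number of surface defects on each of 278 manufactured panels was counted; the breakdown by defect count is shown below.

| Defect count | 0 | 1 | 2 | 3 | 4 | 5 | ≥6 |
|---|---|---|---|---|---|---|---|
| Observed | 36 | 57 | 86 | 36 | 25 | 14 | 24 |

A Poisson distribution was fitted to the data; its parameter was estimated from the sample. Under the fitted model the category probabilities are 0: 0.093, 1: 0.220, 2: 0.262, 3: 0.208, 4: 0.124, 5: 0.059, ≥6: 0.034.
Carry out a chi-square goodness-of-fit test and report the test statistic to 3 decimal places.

Expected counts E_i = n·p_i: 278×0.093 = 25.854, 278×0.220 = 61.16, 278×0.262 = 72.836, 278×0.208 = 57.824, 278×0.124 = 34.472, 278×0.059 = 16.402, 278×0.034 = 9.452.
0: (36 − 25.854)²/25.854 = 102.941316/25.854 = 3.9816
1: (57 − 61.16)²/61.16 = 17.3056/61.16 = 0.2830
2: (86 − 72.836)²/72.836 = 173.290896/72.836 = 2.3792
3: (36 − 57.824)²/57.824 = 476.286976/57.824 = 8.2368
4: (25 − 34.472)²/34.472 = 89.718784/34.472 = 2.6027
5: (14 − 16.402)²/16.402 = 5.769604/16.402 = 0.3518
≥6: (24 − 9.452)²/9.452 = 211.644304/9.452 = 22.3915
Sum = 40.227

40.227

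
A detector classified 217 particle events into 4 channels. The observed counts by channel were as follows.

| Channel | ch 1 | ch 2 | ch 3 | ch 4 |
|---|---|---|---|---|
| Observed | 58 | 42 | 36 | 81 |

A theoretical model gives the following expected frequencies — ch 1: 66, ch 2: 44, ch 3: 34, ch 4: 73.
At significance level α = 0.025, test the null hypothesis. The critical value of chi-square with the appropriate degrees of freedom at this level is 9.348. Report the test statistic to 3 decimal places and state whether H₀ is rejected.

ch 1: (58 − 66)²/66 = 64/66 = 0.9697
ch 2: (42 − 44)²/44 = 4/44 = 0.0909
ch 3: (36 − 34)²/34 = 4/34 = 0.1176
ch 4: (81 − 73)²/73 = 64/73 = 0.8767
Sum = 2.055
df = 3. Since 2.055 < 9.348, we do not reject H₀.

2.055; do not reject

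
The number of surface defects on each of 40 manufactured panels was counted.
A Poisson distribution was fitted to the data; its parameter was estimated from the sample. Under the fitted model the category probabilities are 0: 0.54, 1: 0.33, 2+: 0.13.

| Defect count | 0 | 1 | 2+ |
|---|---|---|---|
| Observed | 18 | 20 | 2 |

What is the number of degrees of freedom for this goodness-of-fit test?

There are k = 3 categories and 1 parameter estimated from the data, so df = 3 − 1 − 1 = 1.

1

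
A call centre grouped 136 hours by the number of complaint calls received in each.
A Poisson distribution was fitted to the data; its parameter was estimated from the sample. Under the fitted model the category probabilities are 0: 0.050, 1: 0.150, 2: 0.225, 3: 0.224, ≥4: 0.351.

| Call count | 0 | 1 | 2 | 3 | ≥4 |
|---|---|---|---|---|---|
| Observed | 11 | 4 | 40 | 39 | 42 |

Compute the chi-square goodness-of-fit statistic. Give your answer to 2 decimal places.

21.75

Expected counts E_i = n·p_i: 136×0.050 = 6.8, 136×0.150 = 20.4, 136×0.225 = 30.6, 136×0.224 = 30.464, 136×0.351 = 47.736.
0: (11 − 6.8)²/6.8 = 17.64/6.8 = 2.594
1: (4 − 20.4)²/20.4 = 268.96/20.4 = 13.184
2: (40 − 30.6)²/30.6 = 88.36/30.6 = 2.888
3: (39 − 30.464)²/30.464 = 72.863296/30.464 = 2.392
≥4: (42 − 47.736)²/47.736 = 32.901696/47.736 = 0.689
Sum = 21.75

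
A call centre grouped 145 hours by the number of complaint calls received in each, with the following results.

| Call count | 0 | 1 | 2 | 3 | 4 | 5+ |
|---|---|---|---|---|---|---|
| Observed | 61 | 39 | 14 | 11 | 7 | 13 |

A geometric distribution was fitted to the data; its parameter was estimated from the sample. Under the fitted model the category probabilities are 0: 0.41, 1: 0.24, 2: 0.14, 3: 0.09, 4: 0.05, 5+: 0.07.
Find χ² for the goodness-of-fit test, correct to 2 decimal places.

Expected counts E_i = n·p_i: 145×0.41 = 59.45, 145×0.24 = 34.8, 145×0.14 = 20.3, 145×0.09 = 13.05, 145×0.05 = 7.25, 145×0.07 = 10.15.
cat         O        E   (O−E)²/E
0          61    59.45      0.040
1          39     34.8      0.507
2          14     20.3      1.955
3          11    13.05      0.322
4           7     7.25      0.009
5+         13    10.15      0.800
Sum = 3.63

3.63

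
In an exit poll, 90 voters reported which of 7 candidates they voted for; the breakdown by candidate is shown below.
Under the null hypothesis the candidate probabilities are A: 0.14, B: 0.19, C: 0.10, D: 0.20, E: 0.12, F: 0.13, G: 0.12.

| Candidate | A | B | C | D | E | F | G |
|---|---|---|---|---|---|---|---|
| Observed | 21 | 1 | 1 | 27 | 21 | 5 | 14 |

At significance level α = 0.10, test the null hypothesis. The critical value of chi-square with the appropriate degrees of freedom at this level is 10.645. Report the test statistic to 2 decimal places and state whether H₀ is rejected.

46.79; reject

Expected counts E_i = n·p_i: 90×0.14 = 12.6, 90×0.19 = 17.1, 90×0.10 = 9, 90×0.20 = 18, 90×0.12 = 10.8, 90×0.13 = 11.7, 90×0.12 = 10.8.
cat         O        E   (O−E)²/E
A          21     12.6      5.600
B           1     17.1     15.158
C           1        9      7.111
D          27       18      4.500
E          21     10.8      9.633
F           5     11.7      3.837
G          14     10.8      0.948
Sum = 46.79
df = 6. Since 46.79 > 10.645, we reject H₀.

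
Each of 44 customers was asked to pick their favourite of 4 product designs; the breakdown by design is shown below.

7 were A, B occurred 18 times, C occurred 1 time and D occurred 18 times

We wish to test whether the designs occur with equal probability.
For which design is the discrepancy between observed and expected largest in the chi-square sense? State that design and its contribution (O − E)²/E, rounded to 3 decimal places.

C, 9.091

Under H₀ each category has probability 1/4, so each expected count is 44/4 = 11.
cat         O        E   (O−E)²/E
A           7       11     1.4545
B          18       11     4.4545
C           1       11     9.0909
D          18       11     4.4545
The largest term is for C: 9.091.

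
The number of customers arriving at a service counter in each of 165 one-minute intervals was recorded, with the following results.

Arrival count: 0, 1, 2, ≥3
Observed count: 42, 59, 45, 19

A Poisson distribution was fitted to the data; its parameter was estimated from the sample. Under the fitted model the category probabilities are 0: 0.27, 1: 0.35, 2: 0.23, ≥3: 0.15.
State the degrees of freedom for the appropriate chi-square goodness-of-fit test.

There are k = 4 categories and 1 parameter estimated from the data, so df = 4 − 1 − 1 = 2.

2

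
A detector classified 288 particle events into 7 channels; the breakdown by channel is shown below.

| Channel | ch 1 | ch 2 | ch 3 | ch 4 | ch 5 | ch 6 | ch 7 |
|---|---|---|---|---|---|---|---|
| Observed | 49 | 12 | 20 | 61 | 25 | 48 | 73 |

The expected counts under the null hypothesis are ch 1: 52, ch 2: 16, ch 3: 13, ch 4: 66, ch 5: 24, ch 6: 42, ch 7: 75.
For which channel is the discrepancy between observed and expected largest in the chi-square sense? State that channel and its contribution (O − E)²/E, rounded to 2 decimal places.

ch 3, 3.77

ch 1: (49 − 52)²/52 = 9/52 = 0.173
ch 2: (12 − 16)²/16 = 16/16 = 1.000
ch 3: (20 − 13)²/13 = 49/13 = 3.769
ch 4: (61 − 66)²/66 = 25/66 = 0.379
ch 5: (25 − 24)²/24 = 1/24 = 0.042
ch 6: (48 − 42)²/42 = 36/42 = 0.857
ch 7: (73 − 75)²/75 = 4/75 = 0.053
The largest term is for ch 3: 3.77.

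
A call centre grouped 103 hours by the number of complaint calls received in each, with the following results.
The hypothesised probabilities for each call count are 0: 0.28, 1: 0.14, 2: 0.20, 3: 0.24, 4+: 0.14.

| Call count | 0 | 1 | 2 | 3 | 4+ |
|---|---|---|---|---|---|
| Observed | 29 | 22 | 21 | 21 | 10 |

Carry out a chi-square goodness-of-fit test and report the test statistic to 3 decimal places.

Expected counts E_i = n·p_i: 103×0.28 = 28.84, 103×0.14 = 14.42, 103×0.20 = 20.6, 103×0.24 = 24.72, 103×0.14 = 14.42.
cat         O        E   (O−E)²/E
0          29    28.84     0.0009
1          22    14.42     3.9845
2          21     20.6     0.0078
3          21    24.72     0.5598
4+         10    14.42     1.3548
Sum = 5.908

5.908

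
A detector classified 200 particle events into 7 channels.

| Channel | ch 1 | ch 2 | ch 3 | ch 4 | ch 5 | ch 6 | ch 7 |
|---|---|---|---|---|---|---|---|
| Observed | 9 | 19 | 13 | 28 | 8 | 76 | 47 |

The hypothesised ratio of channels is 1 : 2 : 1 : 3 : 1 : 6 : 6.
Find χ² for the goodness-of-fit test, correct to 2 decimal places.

Ratio total = 20. Expected counts: 200×1/20 = 10, 200×2/20 = 20, 200×1/20 = 10, 200×3/20 = 30, 200×1/20 = 10, 200×6/20 = 60, 200×6/20 = 60.
ch 1: (9 − 10)²/10 = 1/10 = 0.100
ch 2: (19 − 20)²/20 = 1/20 = 0.050
ch 3: (13 − 10)²/10 = 9/10 = 0.900
ch 4: (28 − 30)²/30 = 4/30 = 0.133
ch 5: (8 − 10)²/10 = 4/10 = 0.400
ch 6: (76 − 60)²/60 = 256/60 = 4.267
ch 7: (47 − 60)²/60 = 169/60 = 2.817
Sum = 8.67

8.67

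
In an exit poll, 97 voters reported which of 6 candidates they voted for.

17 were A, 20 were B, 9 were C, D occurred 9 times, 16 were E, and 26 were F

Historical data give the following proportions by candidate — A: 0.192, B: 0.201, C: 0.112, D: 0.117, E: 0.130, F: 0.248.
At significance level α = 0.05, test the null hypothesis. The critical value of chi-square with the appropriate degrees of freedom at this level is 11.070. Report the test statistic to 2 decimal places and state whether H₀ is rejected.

2.03; do not reject

Expected counts E_i = n·p_i: 97×0.192 = 18.624, 97×0.201 = 19.497, 97×0.112 = 10.864, 97×0.117 = 11.349, 97×0.130 = 12.61, 97×0.248 = 24.056.
A: (17 − 18.624)²/18.624 = 2.637376/18.624 = 0.142
B: (20 − 19.497)²/19.497 = 0.253009/19.497 = 0.013
C: (9 − 10.864)²/10.864 = 3.474496/10.864 = 0.320
D: (9 − 11.349)²/11.349 = 5.517801/11.349 = 0.486
E: (16 − 12.61)²/12.61 = 11.4921/12.61 = 0.911
F: (26 − 24.056)²/24.056 = 3.779136/24.056 = 0.157
Sum = 2.03
df = 5. Since 2.03 < 11.070, we do not reject H₀.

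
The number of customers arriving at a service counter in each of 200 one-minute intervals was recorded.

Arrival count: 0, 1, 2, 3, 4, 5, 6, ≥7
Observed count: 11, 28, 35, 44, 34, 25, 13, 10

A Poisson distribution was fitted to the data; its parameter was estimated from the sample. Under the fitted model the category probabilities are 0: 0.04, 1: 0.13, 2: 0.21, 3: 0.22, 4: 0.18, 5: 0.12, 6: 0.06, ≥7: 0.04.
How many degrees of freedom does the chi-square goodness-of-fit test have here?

6

There are k = 8 categories and 1 parameter estimated from the data, so df = 8 − 1 − 1 = 6.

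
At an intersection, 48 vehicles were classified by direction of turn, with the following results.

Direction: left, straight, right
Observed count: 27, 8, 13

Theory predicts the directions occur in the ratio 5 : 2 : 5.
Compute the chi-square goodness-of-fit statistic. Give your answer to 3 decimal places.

Ratio total = 12. Expected counts: 48×5/12 = 20, 48×2/12 = 8, 48×5/12 = 20.
left: (27 − 20)²/20 = 49/20 = 2.4500
straight: (8 − 8)²/8 = 0/8 = 0.0000
right: (13 − 20)²/20 = 49/20 = 2.4500
Sum = 4.900

4.900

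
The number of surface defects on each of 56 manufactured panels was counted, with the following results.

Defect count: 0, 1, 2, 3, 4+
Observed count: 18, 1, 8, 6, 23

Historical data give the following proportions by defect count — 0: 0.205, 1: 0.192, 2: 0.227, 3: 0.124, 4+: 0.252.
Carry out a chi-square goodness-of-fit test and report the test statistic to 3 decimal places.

Expected counts E_i = n·p_i: 56×0.205 = 11.48, 56×0.192 = 10.752, 56×0.227 = 12.712, 56×0.124 = 6.944, 56×0.252 = 14.112.
0: (18 − 11.48)²/11.48 = 42.5104/11.48 = 3.7030
1: (1 − 10.752)²/10.752 = 95.101504/10.752 = 8.8450
2: (8 − 12.712)²/12.712 = 22.202944/12.712 = 1.7466
3: (6 − 6.944)²/6.944 = 0.891136/6.944 = 0.1283
4+: (23 − 14.112)²/14.112 = 78.996544/14.112 = 5.5978
Sum = 20.021

20.021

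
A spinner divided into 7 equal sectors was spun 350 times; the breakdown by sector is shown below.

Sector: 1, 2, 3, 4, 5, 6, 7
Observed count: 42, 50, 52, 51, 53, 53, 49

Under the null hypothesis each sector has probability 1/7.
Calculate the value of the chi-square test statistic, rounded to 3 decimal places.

Under H₀ each category has probability 1/7, so each expected count is 350/7 = 50.
1: (42 − 50)²/50 = 64/50 = 1.2800
2: (50 − 50)²/50 = 0/50 = 0.0000
3: (52 − 50)²/50 = 4/50 = 0.0800
4: (51 − 50)²/50 = 1/50 = 0.0200
5: (53 − 50)²/50 = 9/50 = 0.1800
6: (53 − 50)²/50 = 9/50 = 0.1800
7: (49 − 50)²/50 = 1/50 = 0.0200
Sum = 1.760

1.760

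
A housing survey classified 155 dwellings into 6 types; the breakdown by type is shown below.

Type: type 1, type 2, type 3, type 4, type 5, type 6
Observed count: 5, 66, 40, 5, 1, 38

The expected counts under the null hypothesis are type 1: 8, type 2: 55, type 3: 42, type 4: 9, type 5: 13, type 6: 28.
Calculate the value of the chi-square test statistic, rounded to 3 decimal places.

19.846

χ² = (5−8)²/8 + (66−55)²/55 + (40−42)²/42 + (5−9)²/9 + (1−13)²/13 + (38−28)²/28
   = 1.1250 + 2.2000 + 0.0952 + 1.7778 + 11.0769 + 3.5714
Sum = 19.846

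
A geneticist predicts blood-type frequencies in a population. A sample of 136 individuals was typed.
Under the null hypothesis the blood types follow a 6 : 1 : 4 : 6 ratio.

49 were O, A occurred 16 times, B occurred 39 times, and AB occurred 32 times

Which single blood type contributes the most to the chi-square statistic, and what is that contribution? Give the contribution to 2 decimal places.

Ratio total = 17. Expected counts: 136×6/17 = 48, 136×1/17 = 8, 136×4/17 = 32, 136×6/17 = 48.
O: (49 − 48)²/48 = 1/48 = 0.021
A: (16 − 8)²/8 = 64/8 = 8.000
B: (39 − 32)²/32 = 49/32 = 1.531
AB: (32 − 48)²/48 = 256/48 = 5.333
The largest term is for A: 8.00.

A, 8.00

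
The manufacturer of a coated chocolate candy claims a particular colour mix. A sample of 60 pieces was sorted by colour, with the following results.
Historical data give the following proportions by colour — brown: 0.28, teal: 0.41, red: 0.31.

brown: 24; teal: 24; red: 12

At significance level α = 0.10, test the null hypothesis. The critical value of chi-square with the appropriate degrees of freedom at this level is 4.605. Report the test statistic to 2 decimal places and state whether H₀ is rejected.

Expected counts E_i = n·p_i: 60×0.28 = 16.8, 60×0.41 = 24.6, 60×0.31 = 18.6.
brown: (24 − 16.8)²/16.8 = 51.84/16.8 = 3.086
teal: (24 − 24.6)²/24.6 = 0.36/24.6 = 0.015
red: (12 − 18.6)²/18.6 = 43.56/18.6 = 2.342
Sum = 5.44
df = 2. Since 5.44 > 4.605, we reject H₀.

5.44; reject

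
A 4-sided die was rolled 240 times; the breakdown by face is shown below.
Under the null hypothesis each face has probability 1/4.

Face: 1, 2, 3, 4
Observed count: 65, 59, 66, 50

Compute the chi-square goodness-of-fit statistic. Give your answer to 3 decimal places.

Expected count for each of the 4 categories: 240/4 = 60.
cat         O        E   (O−E)²/E
1          65       60     0.4167
2          59       60     0.0167
3          66       60     0.6000
4          50       60     1.6667
Sum = 2.700

2.700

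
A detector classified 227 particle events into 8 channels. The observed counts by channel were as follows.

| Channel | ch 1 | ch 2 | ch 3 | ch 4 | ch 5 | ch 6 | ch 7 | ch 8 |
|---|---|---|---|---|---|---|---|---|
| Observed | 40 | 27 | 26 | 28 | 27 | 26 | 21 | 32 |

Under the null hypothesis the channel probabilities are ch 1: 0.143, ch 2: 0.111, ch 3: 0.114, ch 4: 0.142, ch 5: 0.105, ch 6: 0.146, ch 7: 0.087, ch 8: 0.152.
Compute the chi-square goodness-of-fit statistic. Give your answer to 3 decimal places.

Expected counts E_i = n·p_i: 227×0.143 = 32.461, 227×0.111 = 25.197, 227×0.114 = 25.878, 227×0.142 = 32.234, 227×0.105 = 23.835, 227×0.146 = 33.142, 227×0.087 = 19.749, 227×0.152 = 34.504.
ch 1: (40 − 32.461)²/32.461 = 56.836521/32.461 = 1.7509
ch 2: (27 − 25.197)²/25.197 = 3.250809/25.197 = 0.1290
ch 3: (26 − 25.878)²/25.878 = 0.014884/25.878 = 0.0006
ch 4: (28 − 32.234)²/32.234 = 17.926756/32.234 = 0.5561
ch 5: (27 − 23.835)²/23.835 = 10.017225/23.835 = 0.4203
ch 6: (26 − 33.142)²/33.142 = 51.008164/33.142 = 1.5391
ch 7: (21 − 19.749)²/19.749 = 1.565001/19.749 = 0.0792
ch 8: (32 − 34.504)²/34.504 = 6.270016/34.504 = 0.1817
Sum = 4.657

4.657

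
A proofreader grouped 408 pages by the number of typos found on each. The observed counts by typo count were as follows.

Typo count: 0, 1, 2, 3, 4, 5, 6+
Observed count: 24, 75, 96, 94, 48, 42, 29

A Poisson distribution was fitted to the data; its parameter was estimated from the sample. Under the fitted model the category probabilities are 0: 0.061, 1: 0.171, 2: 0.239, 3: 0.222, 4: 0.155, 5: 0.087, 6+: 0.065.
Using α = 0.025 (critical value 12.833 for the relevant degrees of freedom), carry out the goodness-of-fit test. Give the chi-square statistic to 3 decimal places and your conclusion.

5.673; do not reject

Expected counts E_i = n·p_i: 408×0.061 = 24.888, 408×0.171 = 69.768, 408×0.239 = 97.512, 408×0.222 = 90.576, 408×0.155 = 63.24, 408×0.087 = 35.496, 408×0.065 = 26.52.
cat         O        E   (O−E)²/E
0          24   24.888     0.0317
1          75   69.768     0.3924
2          96   97.512     0.0234
3          94   90.576     0.1294
4          48    63.24     3.6726
5          42   35.496     1.1917
6+         29    26.52     0.2319
Sum = 5.673
df = 5. Since 5.673 < 12.833, we do not reject H₀.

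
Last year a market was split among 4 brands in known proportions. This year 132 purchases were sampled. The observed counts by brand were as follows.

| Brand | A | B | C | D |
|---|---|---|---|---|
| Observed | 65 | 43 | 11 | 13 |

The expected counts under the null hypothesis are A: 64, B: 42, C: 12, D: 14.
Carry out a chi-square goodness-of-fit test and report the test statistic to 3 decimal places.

0.194

cat         O        E   (O−E)²/E
A          65       64     0.0156
B          43       42     0.0238
C          11       12     0.0833
D          13       14     0.0714
Sum = 0.194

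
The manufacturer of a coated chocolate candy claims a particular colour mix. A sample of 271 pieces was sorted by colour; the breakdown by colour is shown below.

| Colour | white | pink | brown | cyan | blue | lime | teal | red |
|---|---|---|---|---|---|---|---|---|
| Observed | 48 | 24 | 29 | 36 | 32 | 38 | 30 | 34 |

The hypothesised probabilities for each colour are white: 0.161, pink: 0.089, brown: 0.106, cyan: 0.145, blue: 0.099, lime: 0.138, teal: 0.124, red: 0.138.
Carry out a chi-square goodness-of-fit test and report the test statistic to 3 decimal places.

Expected counts E_i = n·p_i: 271×0.161 = 43.631, 271×0.089 = 24.119, 271×0.106 = 28.726, 271×0.145 = 39.295, 271×0.099 = 26.829, 271×0.138 = 37.398, 271×0.124 = 33.604, 271×0.138 = 37.398.
cat         O        E   (O−E)²/E
white      48   43.631     0.4375
pink       24   24.119     0.0006
brown      29   28.726     0.0026
cyan       36   39.295     0.2763
blue       32   26.829     0.9967
lime       38   37.398     0.0097
teal       30   33.604     0.3865
red        34   37.398     0.3087
Sum = 2.419

2.419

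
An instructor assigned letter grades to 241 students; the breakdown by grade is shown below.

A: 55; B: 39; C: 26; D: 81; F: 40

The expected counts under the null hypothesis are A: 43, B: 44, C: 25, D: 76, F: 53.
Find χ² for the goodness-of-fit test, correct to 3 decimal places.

7.475

cat         O        E   (O−E)²/E
A          55       43     3.3488
B          39       44     0.5682
C          26       25     0.0400
D          81       76     0.3289
F          40       53     3.1887
Sum = 7.475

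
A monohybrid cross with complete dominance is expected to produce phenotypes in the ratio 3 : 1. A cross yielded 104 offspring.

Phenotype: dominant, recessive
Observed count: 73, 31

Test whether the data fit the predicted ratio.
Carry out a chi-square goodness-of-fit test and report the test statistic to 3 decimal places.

1.282

Ratio total = 4. Expected counts: 104×3/4 = 78, 104×1/4 = 26.
cat            O        E   (O−E)²/E
dominant      73       78     0.3205
recessive     31       26     0.9615
Sum = 1.282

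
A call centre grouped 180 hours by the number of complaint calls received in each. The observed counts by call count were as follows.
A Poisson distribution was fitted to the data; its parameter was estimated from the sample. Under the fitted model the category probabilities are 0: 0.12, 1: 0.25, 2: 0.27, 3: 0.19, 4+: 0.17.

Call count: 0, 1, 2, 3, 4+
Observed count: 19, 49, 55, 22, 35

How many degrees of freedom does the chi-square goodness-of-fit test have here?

There are k = 5 categories and 1 parameter estimated from the data, so df = 5 − 1 − 1 = 3.

3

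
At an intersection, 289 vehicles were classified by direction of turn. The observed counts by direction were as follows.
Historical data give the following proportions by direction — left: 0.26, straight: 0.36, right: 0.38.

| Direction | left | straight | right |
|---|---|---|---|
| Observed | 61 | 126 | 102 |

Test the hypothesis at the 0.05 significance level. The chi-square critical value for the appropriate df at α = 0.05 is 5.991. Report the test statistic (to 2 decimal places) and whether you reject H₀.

Expected counts E_i = n·p_i: 289×0.26 = 75.14, 289×0.36 = 104.04, 289×0.38 = 109.82.
left: (61 − 75.14)²/75.14 = 199.9396/75.14 = 2.661
straight: (126 − 104.04)²/104.04 = 482.2416/104.04 = 4.635
right: (102 − 109.82)²/109.82 = 61.1524/109.82 = 0.557
Sum = 7.85
df = 2. Since 7.85 > 5.991, we reject H₀.

7.85; reject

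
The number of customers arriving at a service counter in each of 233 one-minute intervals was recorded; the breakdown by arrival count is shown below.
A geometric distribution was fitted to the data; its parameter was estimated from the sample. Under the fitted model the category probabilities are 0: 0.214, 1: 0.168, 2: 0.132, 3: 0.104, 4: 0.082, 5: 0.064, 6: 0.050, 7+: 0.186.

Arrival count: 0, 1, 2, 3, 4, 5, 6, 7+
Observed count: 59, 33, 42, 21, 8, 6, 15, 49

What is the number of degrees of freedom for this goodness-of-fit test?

There are k = 8 categories and 1 parameter estimated from the data, so df = 8 − 1 − 1 = 6.

6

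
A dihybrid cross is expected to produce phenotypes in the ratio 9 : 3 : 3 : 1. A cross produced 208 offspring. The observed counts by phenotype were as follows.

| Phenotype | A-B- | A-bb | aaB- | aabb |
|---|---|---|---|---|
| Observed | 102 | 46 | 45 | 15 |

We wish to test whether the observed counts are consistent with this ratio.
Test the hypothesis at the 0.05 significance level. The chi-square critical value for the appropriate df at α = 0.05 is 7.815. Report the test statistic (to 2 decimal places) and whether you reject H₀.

4.41; do not reject

Ratio total = 16. Expected counts: 208×9/16 = 117, 208×3/16 = 39, 208×3/16 = 39, 208×1/16 = 13.
χ² = (102−117)²/117 + (46−39)²/39 + (45−39)²/39 + (15−13)²/13
   = 1.923 + 1.256 + 0.923 + 0.308
Sum = 4.41
df = 3. Since 4.41 < 7.815, we do not reject H₀.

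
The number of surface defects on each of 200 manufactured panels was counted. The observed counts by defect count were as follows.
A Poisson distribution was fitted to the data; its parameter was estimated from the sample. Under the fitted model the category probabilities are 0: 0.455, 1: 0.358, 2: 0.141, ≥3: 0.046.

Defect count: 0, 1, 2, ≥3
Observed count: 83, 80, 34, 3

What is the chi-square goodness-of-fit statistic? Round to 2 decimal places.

Expected counts E_i = n·p_i: 200×0.455 = 91, 200×0.358 = 71.6, 200×0.141 = 28.2, 200×0.046 = 9.2.
0: (83 − 91)²/91 = 64/91 = 0.703
1: (80 − 71.6)²/71.6 = 70.56/71.6 = 0.985
2: (34 − 28.2)²/28.2 = 33.64/28.2 = 1.193
≥3: (3 − 9.2)²/9.2 = 38.44/9.2 = 4.178
Sum = 7.06

7.06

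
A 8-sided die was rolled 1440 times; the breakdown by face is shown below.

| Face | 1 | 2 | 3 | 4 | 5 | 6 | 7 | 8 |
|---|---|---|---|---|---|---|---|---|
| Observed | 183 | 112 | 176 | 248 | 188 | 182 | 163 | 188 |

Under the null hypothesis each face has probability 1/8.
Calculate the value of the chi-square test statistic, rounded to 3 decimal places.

53.856

Expected count for each of the 8 categories: 1440/8 = 180.
χ² = (183−180)²/180 + (112−180)²/180 + (176−180)²/180 + (248−180)²/180 + (188−180)²/180 + (182−180)²/180 + (163−180)²/180 + (188−180)²/180
   = 0.0500 + 25.6889 + 0.0889 + 25.6889 + 0.3556 + 0.0222 + 1.6056 + 0.3556
Sum = 53.856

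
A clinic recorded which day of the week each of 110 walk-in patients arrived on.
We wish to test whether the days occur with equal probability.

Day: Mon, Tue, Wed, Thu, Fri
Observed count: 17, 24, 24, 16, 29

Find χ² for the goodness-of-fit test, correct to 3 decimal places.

5.364

Under H₀ each category has probability 1/5, so each expected count is 110/5 = 22.
χ² = (17−22)²/22 + (24−22)²/22 + (24−22)²/22 + (16−22)²/22 + (29−22)²/22
   = 1.1364 + 0.1818 + 0.1818 + 1.6364 + 2.2273
Sum = 5.364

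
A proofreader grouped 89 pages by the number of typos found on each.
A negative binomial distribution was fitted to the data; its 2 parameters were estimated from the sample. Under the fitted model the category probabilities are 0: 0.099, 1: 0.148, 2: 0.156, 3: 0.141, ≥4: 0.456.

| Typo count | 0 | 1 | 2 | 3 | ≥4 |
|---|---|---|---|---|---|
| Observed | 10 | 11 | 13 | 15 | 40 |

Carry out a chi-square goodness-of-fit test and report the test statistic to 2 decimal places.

Expected counts E_i = n·p_i: 89×0.099 = 8.811, 89×0.148 = 13.172, 89×0.156 = 13.884, 89×0.141 = 12.549, 89×0.456 = 40.584.
cat         O        E   (O−E)²/E
0          10    8.811      0.160
1          11   13.172      0.358
2          13   13.884      0.056
3          15   12.549      0.479
≥4         40   40.584      0.008
Sum = 1.06

1.06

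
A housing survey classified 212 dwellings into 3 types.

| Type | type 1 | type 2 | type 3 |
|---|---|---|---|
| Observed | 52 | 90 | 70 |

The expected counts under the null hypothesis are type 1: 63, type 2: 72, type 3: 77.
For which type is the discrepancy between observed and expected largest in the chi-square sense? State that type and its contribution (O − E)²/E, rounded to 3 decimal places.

χ² = (52−63)²/63 + (90−72)²/72 + (70−77)²/77
   = 1.9206 + 4.5000 + 0.6364
The largest term is for type 2: 4.500.

type 2, 4.500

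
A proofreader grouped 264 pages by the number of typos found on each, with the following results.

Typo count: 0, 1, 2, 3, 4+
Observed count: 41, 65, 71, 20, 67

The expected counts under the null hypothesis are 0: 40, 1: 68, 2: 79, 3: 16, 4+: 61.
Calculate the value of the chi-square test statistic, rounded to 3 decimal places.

cat         O        E   (O−E)²/E
0          41       40     0.0250
1          65       68     0.1324
2          71       79     0.8101
3          20       16     1.0000
4+         67       61     0.5902
Sum = 2.558

2.558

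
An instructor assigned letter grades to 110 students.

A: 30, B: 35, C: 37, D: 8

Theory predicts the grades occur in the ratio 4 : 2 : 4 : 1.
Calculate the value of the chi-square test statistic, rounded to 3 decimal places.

14.375

Ratio total = 11. Expected counts: 110×4/11 = 40, 110×2/11 = 20, 110×4/11 = 40, 110×1/11 = 10.
cat         O        E   (O−E)²/E
A          30       40     2.5000
B          35       20    11.2500
C          37       40     0.2250
D           8       10     0.4000
Sum = 14.375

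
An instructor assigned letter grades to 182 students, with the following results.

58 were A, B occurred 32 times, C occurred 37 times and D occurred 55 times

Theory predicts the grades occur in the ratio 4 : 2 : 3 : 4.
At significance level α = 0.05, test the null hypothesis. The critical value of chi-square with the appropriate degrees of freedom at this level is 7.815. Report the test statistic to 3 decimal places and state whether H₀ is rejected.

1.256; do not reject

Ratio total = 13. Expected counts: 182×4/13 = 56, 182×2/13 = 28, 182×3/13 = 42, 182×4/13 = 56.
A: (58 − 56)²/56 = 4/56 = 0.0714
B: (32 − 28)²/28 = 16/28 = 0.5714
C: (37 − 42)²/42 = 25/42 = 0.5952
D: (55 − 56)²/56 = 1/56 = 0.0179
Sum = 1.256
df = 3. Since 1.256 < 7.815, we do not reject H₀.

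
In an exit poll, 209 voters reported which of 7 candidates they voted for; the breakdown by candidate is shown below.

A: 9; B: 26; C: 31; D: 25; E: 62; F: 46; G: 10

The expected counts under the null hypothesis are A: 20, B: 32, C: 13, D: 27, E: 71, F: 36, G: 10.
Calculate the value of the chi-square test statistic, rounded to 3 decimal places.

cat         O        E   (O−E)²/E
A           9       20     6.0500
B          26       32     1.1250
C          31       13    24.9231
D          25       27     0.1481
E          62       71     1.1408
F          46       36     2.7778
G          10       10     0.0000
Sum = 36.165

36.165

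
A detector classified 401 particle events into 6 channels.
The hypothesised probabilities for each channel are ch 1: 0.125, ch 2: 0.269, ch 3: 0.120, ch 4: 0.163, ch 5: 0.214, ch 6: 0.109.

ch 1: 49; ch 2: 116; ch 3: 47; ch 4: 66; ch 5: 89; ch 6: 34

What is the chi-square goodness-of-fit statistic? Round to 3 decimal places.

Expected counts E_i = n·p_i: 401×0.125 = 50.125, 401×0.269 = 107.869, 401×0.120 = 48.12, 401×0.163 = 65.363, 401×0.214 = 85.814, 401×0.109 = 43.709.
ch 1: (49 − 50.125)²/50.125 = 1.265625/50.125 = 0.0252
ch 2: (116 − 107.869)²/107.869 = 66.113161/107.869 = 0.6129
ch 3: (47 − 48.12)²/48.12 = 1.2544/48.12 = 0.0261
ch 4: (66 − 65.363)²/65.363 = 0.405769/65.363 = 0.0062
ch 5: (89 − 85.814)²/85.814 = 10.150596/85.814 = 0.1183
ch 6: (34 − 43.709)²/43.709 = 94.264681/43.709 = 2.1566
Sum = 2.945

2.945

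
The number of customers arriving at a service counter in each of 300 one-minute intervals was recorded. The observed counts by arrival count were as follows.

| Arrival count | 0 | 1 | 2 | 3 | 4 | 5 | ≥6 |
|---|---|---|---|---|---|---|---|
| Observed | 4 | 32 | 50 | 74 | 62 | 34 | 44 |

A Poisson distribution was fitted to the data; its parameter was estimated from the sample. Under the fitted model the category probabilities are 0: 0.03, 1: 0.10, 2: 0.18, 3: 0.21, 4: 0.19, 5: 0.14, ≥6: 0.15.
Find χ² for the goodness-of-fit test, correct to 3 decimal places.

Expected counts E_i = n·p_i: 300×0.03 = 9, 300×0.10 = 30, 300×0.18 = 54, 300×0.21 = 63, 300×0.19 = 57, 300×0.14 = 42, 300×0.15 = 45.
0: (4 − 9)²/9 = 25/9 = 2.7778
1: (32 − 30)²/30 = 4/30 = 0.1333
2: (50 − 54)²/54 = 16/54 = 0.2963
3: (74 − 63)²/63 = 121/63 = 1.9206
4: (62 − 57)²/57 = 25/57 = 0.4386
5: (34 − 42)²/42 = 64/42 = 1.5238
≥6: (44 − 45)²/45 = 1/45 = 0.0222
Sum = 7.113

7.113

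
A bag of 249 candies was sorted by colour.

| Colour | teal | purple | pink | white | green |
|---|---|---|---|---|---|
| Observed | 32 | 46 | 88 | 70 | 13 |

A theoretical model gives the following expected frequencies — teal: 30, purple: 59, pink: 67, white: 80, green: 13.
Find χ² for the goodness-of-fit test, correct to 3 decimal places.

10.830

χ² = (32−30)²/30 + (46−59)²/59 + (88−67)²/67 + (70−80)²/80 + (13−13)²/13
   = 0.1333 + 2.8644 + 6.5821 + 1.2500 + 0.0000
Sum = 10.830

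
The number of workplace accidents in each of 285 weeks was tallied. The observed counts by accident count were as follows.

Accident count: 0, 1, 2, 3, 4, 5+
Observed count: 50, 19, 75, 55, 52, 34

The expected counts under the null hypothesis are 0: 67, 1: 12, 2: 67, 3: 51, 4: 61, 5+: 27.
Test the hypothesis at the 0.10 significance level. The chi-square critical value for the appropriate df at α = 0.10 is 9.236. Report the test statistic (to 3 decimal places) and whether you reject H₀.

cat         O        E   (O−E)²/E
0          50       67     4.3134
1          19       12     4.0833
2          75       67     0.9552
3          55       51     0.3137
4          52       61     1.3279
5+         34       27     1.8148
Sum = 12.808
df = 5. Since 12.808 > 9.236, we reject H₀.

12.808; reject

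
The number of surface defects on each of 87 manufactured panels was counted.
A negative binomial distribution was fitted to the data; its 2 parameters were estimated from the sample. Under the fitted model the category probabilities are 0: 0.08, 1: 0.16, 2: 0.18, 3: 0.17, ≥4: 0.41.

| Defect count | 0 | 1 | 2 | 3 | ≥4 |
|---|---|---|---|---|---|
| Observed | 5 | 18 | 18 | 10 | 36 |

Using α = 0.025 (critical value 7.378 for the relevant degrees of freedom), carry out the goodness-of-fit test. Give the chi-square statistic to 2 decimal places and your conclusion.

Expected counts E_i = n·p_i: 87×0.08 = 6.96, 87×0.16 = 13.92, 87×0.18 = 15.66, 87×0.17 = 14.79, 87×0.41 = 35.67.
0: (5 − 6.96)²/6.96 = 3.8416/6.96 = 0.552
1: (18 − 13.92)²/13.92 = 16.6464/13.92 = 1.196
2: (18 − 15.66)²/15.66 = 5.4756/15.66 = 0.350
3: (10 − 14.79)²/14.79 = 22.9441/14.79 = 1.551
≥4: (36 − 35.67)²/35.67 = 0.1089/35.67 = 0.003
Sum = 3.65
df = 2. Since 3.65 < 7.378, we do not reject H₀.

3.65; do not reject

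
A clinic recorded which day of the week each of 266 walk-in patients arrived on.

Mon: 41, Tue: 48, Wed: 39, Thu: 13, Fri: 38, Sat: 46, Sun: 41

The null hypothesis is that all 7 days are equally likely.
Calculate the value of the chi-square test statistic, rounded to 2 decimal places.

Expected count for each of the 7 categories: 266/7 = 38.
Mon: (41 − 38)²/38 = 9/38 = 0.237
Tue: (48 − 38)²/38 = 100/38 = 2.632
Wed: (39 − 38)²/38 = 1/38 = 0.026
Thu: (13 − 38)²/38 = 625/38 = 16.447
Fri: (38 − 38)²/38 = 0/38 = 0.000
Sat: (46 − 38)²/38 = 64/38 = 1.684
Sun: (41 − 38)²/38 = 9/38 = 0.237
Sum = 21.26

21.26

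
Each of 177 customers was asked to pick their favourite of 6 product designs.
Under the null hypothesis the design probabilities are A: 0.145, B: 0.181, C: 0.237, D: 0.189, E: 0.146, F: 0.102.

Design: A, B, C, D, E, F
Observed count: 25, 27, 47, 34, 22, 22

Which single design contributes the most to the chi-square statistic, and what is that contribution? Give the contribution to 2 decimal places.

Expected counts E_i = n·p_i: 177×0.145 = 25.665, 177×0.181 = 32.037, 177×0.237 = 41.949, 177×0.189 = 33.453, 177×0.146 = 25.842, 177×0.102 = 18.054.
χ² = (25−25.665)²/25.665 + (27−32.037)²/32.037 + (47−41.949)²/41.949 + (34−33.453)²/33.453 + (22−25.842)²/25.842 + (22−18.054)²/18.054
   = 0.017 + 0.792 + 0.608 + 0.009 + 0.571 + 0.862
The largest term is for F: 0.86.

F, 0.86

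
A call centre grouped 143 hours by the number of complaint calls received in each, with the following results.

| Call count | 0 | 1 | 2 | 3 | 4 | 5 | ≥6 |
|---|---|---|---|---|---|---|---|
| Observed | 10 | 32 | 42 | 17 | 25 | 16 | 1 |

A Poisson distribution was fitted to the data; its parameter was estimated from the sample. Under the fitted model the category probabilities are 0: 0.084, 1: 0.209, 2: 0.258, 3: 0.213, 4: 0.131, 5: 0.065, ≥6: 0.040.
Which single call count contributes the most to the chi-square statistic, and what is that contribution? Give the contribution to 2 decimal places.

3, 5.95

Expected counts E_i = n·p_i: 143×0.084 = 12.012, 143×0.209 = 29.887, 143×0.258 = 36.894, 143×0.213 = 30.459, 143×0.131 = 18.733, 143×0.065 = 9.295, 143×0.040 = 5.72.
cat         O        E   (O−E)²/E
0          10   12.012      0.337
1          32   29.887      0.149
2          42   36.894      0.707
3          17   30.459      5.947
4          25   18.733      2.097
5          16    9.295      4.837
≥6          1     5.72      3.895
The largest term is for 3: 5.95.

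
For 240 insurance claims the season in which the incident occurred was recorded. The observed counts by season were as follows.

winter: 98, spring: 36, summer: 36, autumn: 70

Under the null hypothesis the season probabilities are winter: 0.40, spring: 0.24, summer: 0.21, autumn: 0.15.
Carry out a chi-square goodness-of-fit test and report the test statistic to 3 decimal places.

Expected counts E_i = n·p_i: 240×0.40 = 96, 240×0.24 = 57.6, 240×0.21 = 50.4, 240×0.15 = 36.
χ² = (98−96)²/96 + (36−57.6)²/57.6 + (36−50.4)²/50.4 + (70−36)²/36
   = 0.0417 + 8.1000 + 4.1143 + 32.1111
Sum = 44.367

44.367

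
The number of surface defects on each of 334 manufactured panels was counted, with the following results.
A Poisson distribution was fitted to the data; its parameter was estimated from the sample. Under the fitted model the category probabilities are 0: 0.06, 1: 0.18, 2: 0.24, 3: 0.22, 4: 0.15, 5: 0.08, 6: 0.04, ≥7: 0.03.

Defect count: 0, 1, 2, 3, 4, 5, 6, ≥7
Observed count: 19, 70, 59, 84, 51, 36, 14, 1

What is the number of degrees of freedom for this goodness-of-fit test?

There are k = 8 categories and 1 parameter estimated from the data, so df = 8 − 1 − 1 = 6.

6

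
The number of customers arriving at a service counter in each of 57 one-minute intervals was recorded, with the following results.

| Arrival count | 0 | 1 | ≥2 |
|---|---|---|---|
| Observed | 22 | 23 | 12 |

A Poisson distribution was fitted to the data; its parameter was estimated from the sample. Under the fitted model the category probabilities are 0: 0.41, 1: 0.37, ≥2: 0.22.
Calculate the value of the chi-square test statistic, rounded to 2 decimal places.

0.28

Expected counts E_i = n·p_i: 57×0.41 = 23.37, 57×0.37 = 21.09, 57×0.22 = 12.54.
0: (22 − 23.37)²/23.37 = 1.8769/23.37 = 0.080
1: (23 − 21.09)²/21.09 = 3.6481/21.09 = 0.173
≥2: (12 − 12.54)²/12.54 = 0.2916/12.54 = 0.023
Sum = 0.28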